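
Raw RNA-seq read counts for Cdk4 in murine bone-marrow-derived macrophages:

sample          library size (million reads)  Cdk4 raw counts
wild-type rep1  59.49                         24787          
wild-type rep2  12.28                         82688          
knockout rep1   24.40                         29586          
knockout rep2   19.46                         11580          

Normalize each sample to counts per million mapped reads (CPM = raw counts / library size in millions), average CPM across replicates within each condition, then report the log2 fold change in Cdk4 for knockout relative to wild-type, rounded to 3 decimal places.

-1.984

CPM(wild-type rep1) = 24787 / 59.49 = 416.6583
CPM(wild-type rep2) = 82688 / 12.28 = 6733.5505
CPM(knockout rep1) = 29586 / 24.40 = 1212.5410
CPM(knockout rep2) = 11580 / 19.46 = 595.0668
mean CPM(wild-type) = 3575.1044; mean CPM(knockout) = 903.8039
Fold change = 903.8039 / 3575.1044 = 0.25280
log2(0.25280) = -1.9839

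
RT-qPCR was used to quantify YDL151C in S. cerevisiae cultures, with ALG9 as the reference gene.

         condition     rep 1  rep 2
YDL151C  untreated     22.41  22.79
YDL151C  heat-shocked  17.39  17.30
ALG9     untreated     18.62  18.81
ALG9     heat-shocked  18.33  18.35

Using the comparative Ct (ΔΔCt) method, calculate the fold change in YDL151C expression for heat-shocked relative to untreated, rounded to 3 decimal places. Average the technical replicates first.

Mean Ct: YDL151C untreated 22.600; YDL151C heat-shocked 17.345; ALG9 untreated 18.715; ALG9 heat-shocked 18.340
ΔCt(untreated) = 22.600 − 18.715 = 3.885
ΔCt(heat-shocked) = 17.345 − 18.340 = -0.995
ΔΔCt = -0.995 − 3.885 = -4.880
Fold change = 2^(−(-4.880)) = 2^4.880 = 29.4460

29.446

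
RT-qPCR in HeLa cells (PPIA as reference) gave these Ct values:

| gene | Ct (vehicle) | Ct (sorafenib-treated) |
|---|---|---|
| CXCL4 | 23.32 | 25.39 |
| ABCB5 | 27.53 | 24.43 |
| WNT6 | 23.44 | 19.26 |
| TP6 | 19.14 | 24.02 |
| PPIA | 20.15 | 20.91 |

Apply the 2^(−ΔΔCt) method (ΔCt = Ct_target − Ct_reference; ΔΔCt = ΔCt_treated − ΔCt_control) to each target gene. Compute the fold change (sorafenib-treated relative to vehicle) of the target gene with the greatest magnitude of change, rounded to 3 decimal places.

CXCL4: ΔΔCt = (25.39−20.91) − (23.32−20.15) = 4.48 − 3.17 = 1.31; fold change = 2^-1.31 = 0.403
ABCB5: ΔΔCt = (24.43−20.91) − (27.53−20.15) = 3.52 − 7.38 = -3.86; fold change = 2^3.86 = 14.520
WNT6: ΔΔCt = (19.26−20.91) − (23.44−20.15) = -1.65 − 3.29 = -4.94; fold change = 2^4.94 = 30.696
TP6: ΔΔCt = (24.02−20.91) − (19.14−20.15) = 3.11 − (-1.01) = 4.12; fold change = 2^-4.12 = 0.058
WNT6 has the largest |ΔΔCt| = 4.94.

30.696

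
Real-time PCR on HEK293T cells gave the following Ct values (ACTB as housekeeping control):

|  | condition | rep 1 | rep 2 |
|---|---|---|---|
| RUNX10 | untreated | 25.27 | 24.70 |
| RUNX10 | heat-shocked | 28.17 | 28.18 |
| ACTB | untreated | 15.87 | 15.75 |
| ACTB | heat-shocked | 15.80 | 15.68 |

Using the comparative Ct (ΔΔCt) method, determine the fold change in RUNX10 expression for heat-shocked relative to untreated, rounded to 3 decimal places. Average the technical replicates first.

Mean Ct: RUNX10 untreated 24.985; RUNX10 heat-shocked 28.175; ACTB untreated 15.810; ACTB heat-shocked 15.740
ΔCt(untreated) = 24.985 − 15.810 = 9.175
ΔCt(heat-shocked) = 28.175 − 15.740 = 12.435
ΔΔCt = 12.435 − 9.175 = 3.260
Fold change = 2^(−3.260) = 0.1044

0.104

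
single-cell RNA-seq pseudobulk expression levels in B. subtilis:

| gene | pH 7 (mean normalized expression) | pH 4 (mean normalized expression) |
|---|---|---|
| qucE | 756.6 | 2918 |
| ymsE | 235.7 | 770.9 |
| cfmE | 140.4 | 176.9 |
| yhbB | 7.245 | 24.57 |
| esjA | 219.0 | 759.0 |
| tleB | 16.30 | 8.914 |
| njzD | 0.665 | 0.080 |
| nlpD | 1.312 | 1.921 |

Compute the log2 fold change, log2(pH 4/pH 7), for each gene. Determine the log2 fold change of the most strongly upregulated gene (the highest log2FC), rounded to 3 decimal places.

log2(2918/756.6) = 1.947  (qucE)
log2(770.9/235.7) = 1.710  (ymsE)
log2(176.9/140.4) = 0.333  (cfmE)
log2(24.57/7.245) = 1.762  (yhbB)
log2(759.0/219.0) = 1.793  (esjA)
log2(8.914/16.30) = -0.871  (tleB)
log2(0.080/0.665) = -3.055  (njzD)
log2(1.921/1.312) = 0.550  (nlpD)
qucE is most strongly upregulated.

1.947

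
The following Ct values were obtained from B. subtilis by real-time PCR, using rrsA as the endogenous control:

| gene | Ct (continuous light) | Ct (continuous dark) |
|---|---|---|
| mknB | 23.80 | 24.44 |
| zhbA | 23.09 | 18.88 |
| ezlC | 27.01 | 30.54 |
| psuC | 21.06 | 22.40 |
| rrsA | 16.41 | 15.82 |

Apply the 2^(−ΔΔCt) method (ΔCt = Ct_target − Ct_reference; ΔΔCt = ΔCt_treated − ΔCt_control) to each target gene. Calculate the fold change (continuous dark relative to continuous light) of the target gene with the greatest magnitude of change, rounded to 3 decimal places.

mknB: ΔΔCt = (24.44−15.82) − (23.80−16.41) = 8.62 − 7.39 = 1.23; fold change = 2^-1.23 = 0.426
zhbA: ΔΔCt = (18.88−15.82) − (23.09−16.41) = 3.06 − 6.68 = -3.62; fold change = 2^3.62 = 12.295
ezlC: ΔΔCt = (30.54−15.82) − (27.01−16.41) = 14.72 − 10.60 = 4.12; fold change = 2^-4.12 = 0.058
psuC: ΔΔCt = (22.40−15.82) − (21.06−16.41) = 6.58 − 4.65 = 1.93; fold change = 2^-1.93 = 0.262
ezlC has the largest |ΔΔCt| = 4.12.

0.058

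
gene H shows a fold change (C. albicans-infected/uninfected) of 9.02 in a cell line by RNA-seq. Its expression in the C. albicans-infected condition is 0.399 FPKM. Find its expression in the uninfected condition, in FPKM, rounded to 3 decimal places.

uninfected expression = 0.399 / 9.02 = 0.044

0.044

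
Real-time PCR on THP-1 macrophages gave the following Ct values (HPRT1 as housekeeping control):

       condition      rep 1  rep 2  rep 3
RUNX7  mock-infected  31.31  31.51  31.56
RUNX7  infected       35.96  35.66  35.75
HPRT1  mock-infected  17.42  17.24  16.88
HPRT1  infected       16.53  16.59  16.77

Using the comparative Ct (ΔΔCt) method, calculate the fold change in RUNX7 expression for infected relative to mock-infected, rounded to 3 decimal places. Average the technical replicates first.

Mean Ct: RUNX7 mock-infected 31.460; RUNX7 infected 35.790; HPRT1 mock-infected 17.180; HPRT1 infected 16.630
ΔCt(mock-infected) = 31.460 − 17.180 = 14.280
ΔCt(infected) = 35.790 − 16.630 = 19.160
ΔΔCt = 19.160 − 14.280 = 4.880
Fold change = 2^(−4.880) = 0.0340

0.034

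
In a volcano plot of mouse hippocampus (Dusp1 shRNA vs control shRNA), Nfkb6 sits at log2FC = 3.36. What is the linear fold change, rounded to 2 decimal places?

Fold change = 2^(3.36) = 10.267

10.27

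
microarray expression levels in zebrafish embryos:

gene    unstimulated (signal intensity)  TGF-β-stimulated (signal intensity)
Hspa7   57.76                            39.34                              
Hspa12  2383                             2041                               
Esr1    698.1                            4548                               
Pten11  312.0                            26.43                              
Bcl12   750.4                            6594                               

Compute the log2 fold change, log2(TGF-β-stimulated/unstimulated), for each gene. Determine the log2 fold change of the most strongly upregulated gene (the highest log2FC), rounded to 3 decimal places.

log2(39.34/57.76) = -0.554  (Hspa7)
log2(2041/2383) = -0.224  (Hspa12)
log2(4548/698.1) = 2.704  (Esr1)
log2(26.43/312.0) = -3.561  (Pten11)
log2(6594/750.4) = 3.135  (Bcl12)
Bcl12 is most strongly upregulated.

3.135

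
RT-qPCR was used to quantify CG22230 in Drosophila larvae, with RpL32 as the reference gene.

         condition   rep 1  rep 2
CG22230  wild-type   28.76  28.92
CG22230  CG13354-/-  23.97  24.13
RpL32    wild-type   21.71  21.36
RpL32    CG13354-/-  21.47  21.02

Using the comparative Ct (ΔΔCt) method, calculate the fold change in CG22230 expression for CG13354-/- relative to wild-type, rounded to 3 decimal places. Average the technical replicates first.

Mean Ct: CG22230 wild-type 28.840; CG22230 CG13354-/- 24.050; RpL32 wild-type 21.535; RpL32 CG13354-/- 21.245
ΔCt(wild-type) = 28.840 − 21.535 = 7.305
ΔCt(CG13354-/-) = 24.050 − 21.245 = 2.805
ΔΔCt = 2.805 − 7.305 = -4.500
Fold change = 2^(−(-4.500)) = 2^4.500 = 22.6274

22.627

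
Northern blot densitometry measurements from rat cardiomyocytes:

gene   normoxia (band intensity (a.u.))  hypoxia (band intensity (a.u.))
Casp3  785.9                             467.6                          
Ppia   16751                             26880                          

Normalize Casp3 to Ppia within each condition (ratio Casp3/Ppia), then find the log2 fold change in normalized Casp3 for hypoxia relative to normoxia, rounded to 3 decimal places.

Casp3/Ppia (normoxia) = 785.9 / 16751 = 0.046917
Casp3/Ppia (hypoxia) = 467.6 / 26880 = 0.017396
Fold change = 0.017396 / 0.046917 = 0.3708
log2(0.3708) = -1.4314

-1.431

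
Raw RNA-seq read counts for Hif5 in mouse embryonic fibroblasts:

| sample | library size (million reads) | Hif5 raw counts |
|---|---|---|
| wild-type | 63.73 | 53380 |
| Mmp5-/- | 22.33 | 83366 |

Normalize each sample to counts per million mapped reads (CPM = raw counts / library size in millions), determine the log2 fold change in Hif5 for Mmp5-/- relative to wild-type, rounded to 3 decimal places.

CPM(wild-type) = 53380 / 63.73 = 837.5961
CPM(Mmp5-/-) = 83366 / 22.33 = 3733.3632
Fold change = 3733.3632 / 837.5961 = 4.45724
log2(4.45724) = 2.1561

2.156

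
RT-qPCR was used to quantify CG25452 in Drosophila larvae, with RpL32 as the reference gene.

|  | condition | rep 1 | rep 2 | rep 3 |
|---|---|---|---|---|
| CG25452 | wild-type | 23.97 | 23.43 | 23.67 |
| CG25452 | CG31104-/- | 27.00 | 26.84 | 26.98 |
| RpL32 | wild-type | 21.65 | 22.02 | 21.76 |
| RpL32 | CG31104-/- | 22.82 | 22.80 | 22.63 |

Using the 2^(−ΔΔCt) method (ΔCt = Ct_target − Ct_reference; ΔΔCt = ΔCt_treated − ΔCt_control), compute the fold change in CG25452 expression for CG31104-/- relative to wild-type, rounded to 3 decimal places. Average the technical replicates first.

0.202

Mean Ct: CG25452 wild-type 23.690; CG25452 CG31104-/- 26.940; RpL32 wild-type 21.810; RpL32 CG31104-/- 22.750
ΔCt(wild-type) = 23.690 − 21.810 = 1.880
ΔCt(CG31104-/-) = 26.940 − 22.750 = 4.190
ΔΔCt = 4.190 − 1.880 = 2.310
Fold change = 2^(−2.310) = 0.2017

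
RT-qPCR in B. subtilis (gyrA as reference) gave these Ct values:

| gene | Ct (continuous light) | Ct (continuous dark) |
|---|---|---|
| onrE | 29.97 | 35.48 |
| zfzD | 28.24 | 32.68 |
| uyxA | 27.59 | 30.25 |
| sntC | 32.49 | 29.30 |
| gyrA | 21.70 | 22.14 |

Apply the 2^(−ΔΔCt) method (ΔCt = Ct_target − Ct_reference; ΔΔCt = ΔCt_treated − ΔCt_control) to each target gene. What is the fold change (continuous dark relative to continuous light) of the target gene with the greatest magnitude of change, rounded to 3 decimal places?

0.030

onrE: ΔΔCt = (35.48−22.14) − (29.97−21.70) = 13.34 − 8.27 = 5.07; fold change = 2^-5.07 = 0.030
zfzD: ΔΔCt = (32.68−22.14) − (28.24−21.70) = 10.54 − 6.54 = 4.00; fold change = 2^-4.00 = 0.062
uyxA: ΔΔCt = (30.25−22.14) − (27.59−21.70) = 8.11 − 5.89 = 2.22; fold change = 2^-2.22 = 0.215
sntC: ΔΔCt = (29.30−22.14) − (32.49−21.70) = 7.16 − 10.79 = -3.63; fold change = 2^3.63 = 12.381
onrE has the largest |ΔΔCt| = 5.07.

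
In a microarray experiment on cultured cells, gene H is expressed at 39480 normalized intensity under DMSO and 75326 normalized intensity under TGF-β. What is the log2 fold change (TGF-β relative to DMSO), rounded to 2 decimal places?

0.93

Fold change = 75326 / 39480 = 1.9080
log2(1.9080) = 0.932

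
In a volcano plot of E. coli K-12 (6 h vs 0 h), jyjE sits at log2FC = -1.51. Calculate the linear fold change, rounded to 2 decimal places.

0.35

Fold change = 2^(-1.51) = 0.351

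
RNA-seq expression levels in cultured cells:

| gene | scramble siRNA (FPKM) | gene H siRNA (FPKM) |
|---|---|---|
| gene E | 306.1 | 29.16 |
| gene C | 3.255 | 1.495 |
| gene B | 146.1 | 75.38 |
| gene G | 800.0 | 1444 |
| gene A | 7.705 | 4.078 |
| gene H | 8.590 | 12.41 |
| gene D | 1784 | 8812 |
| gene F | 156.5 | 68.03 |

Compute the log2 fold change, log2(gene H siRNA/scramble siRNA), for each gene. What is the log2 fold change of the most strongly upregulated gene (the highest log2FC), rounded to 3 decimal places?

log2(29.16/306.1) = -3.392  (gene E)
log2(1.495/3.255) = -1.123  (gene C)
log2(75.38/146.1) = -0.955  (gene B)
log2(1444/800.0) = 0.852  (gene G)
log2(4.078/7.705) = -0.918  (gene A)
log2(12.41/8.590) = 0.531  (gene H)
log2(8812/1784) = 2.304  (gene D)
log2(68.03/156.5) = -1.202  (gene F)
gene D is most strongly upregulated.

2.304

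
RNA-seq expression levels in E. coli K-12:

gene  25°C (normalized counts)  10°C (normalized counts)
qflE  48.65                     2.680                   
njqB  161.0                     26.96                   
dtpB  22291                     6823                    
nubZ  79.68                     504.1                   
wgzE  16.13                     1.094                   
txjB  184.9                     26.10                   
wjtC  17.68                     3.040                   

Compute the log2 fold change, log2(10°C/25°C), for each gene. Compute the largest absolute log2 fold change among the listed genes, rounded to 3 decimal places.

4.182

log2(2.680/48.65) = -4.182  (qflE)
log2(26.96/161.0) = -2.578  (njqB)
log2(6823/22291) = -1.708  (dtpB)
log2(504.1/79.68) = 2.661  (nubZ)
log2(1.094/16.13) = -3.882  (wgzE)
log2(26.10/184.9) = -2.825  (txjB)
log2(3.040/17.68) = -2.540  (wjtC)
The largest magnitude belongs to qflE.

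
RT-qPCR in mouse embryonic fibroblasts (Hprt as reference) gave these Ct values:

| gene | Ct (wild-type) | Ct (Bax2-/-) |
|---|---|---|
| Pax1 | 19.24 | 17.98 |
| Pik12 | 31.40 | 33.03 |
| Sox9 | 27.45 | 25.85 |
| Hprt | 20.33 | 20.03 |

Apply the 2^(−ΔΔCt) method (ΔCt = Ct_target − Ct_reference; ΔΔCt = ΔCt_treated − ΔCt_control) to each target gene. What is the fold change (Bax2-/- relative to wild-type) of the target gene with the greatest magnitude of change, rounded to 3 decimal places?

Pax1: ΔΔCt = (17.98−20.03) − (19.24−20.33) = -2.05 − (-1.09) = -0.96; fold change = 2^0.96 = 1.945
Pik12: ΔΔCt = (33.03−20.03) − (31.40−20.33) = 13.00 − 11.07 = 1.93; fold change = 2^-1.93 = 0.262
Sox9: ΔΔCt = (25.85−20.03) − (27.45−20.33) = 5.82 − 7.12 = -1.30; fold change = 2^1.30 = 2.462
Pik12 has the largest |ΔΔCt| = 1.93.

0.262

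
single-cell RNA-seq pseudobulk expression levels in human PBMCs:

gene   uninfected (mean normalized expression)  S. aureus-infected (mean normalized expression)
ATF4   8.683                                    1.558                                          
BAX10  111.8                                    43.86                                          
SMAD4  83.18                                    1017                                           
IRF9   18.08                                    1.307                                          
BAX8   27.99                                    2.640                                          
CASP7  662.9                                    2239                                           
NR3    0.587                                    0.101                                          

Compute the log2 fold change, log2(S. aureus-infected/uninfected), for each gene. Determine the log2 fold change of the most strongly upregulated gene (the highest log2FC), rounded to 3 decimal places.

log2(1.558/8.683) = -2.478  (ATF4)
log2(43.86/111.8) = -1.350  (BAX10)
log2(1017/83.18) = 3.612  (SMAD4)
log2(1.307/18.08) = -3.790  (IRF9)
log2(2.640/27.99) = -3.406  (BAX8)
log2(2239/662.9) = 1.756  (CASP7)
log2(0.101/0.587) = -2.539  (NR3)
SMAD4 is most strongly upregulated.

3.612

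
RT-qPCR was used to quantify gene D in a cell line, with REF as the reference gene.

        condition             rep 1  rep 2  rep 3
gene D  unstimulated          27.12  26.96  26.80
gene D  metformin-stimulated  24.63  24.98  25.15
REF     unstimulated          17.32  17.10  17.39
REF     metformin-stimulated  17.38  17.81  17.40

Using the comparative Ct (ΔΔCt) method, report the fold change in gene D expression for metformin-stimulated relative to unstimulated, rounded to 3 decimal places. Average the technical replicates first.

4.925

Mean Ct: gene D unstimulated 26.960; gene D metformin-stimulated 24.920; REF unstimulated 17.270; REF metformin-stimulated 17.530
ΔCt(unstimulated) = 26.960 − 17.270 = 9.690
ΔCt(metformin-stimulated) = 24.920 − 17.530 = 7.390
ΔΔCt = 7.390 − 9.690 = -2.300
Fold change = 2^(−(-2.300)) = 2^2.300 = 4.9246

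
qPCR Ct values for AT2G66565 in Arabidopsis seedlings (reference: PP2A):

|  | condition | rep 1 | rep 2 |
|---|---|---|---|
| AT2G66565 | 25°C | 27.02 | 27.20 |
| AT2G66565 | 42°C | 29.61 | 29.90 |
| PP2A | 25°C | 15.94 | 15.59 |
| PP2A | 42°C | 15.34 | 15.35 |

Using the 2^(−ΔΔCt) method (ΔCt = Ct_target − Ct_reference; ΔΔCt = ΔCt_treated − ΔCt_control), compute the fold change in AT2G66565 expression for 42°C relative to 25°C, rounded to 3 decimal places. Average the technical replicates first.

Mean Ct: AT2G66565 25°C 27.110; AT2G66565 42°C 29.755; PP2A 25°C 15.765; PP2A 42°C 15.345
ΔCt(25°C) = 27.110 − 15.765 = 11.345
ΔCt(42°C) = 29.755 − 15.345 = 14.410
ΔΔCt = 14.410 − 11.345 = 3.065
Fold change = 2^(−3.065) = 0.1195

0.119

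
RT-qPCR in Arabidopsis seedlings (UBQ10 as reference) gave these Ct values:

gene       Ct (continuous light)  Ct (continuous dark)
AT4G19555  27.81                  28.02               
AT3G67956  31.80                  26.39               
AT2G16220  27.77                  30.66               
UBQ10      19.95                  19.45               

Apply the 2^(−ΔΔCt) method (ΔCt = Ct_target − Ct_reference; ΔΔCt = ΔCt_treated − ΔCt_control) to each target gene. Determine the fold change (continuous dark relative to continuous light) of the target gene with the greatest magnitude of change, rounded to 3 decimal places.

30.065

AT4G19555: ΔΔCt = (28.02−19.45) − (27.81−19.95) = 8.57 − 7.86 = 0.71; fold change = 2^-0.71 = 0.611
AT3G67956: ΔΔCt = (26.39−19.45) − (31.80−19.95) = 6.94 − 11.85 = -4.91; fold change = 2^4.91 = 30.065
AT2G16220: ΔΔCt = (30.66−19.45) − (27.77−19.95) = 11.21 − 7.82 = 3.39; fold change = 2^-3.39 = 0.095
AT3G67956 has the largest |ΔΔCt| = 4.91.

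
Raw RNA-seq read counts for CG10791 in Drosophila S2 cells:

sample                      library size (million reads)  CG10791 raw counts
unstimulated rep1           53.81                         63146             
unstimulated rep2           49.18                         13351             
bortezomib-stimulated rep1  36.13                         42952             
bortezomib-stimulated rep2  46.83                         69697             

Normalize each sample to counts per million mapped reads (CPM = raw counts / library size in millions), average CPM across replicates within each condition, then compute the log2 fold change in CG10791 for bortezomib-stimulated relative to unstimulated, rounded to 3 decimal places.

CPM(unstimulated rep1) = 63146 / 53.81 = 1173.4993
CPM(unstimulated rep2) = 13351 / 49.18 = 271.4721
CPM(bortezomib-stimulated rep1) = 42952 / 36.13 = 1188.8182
CPM(bortezomib-stimulated rep2) = 69697 / 46.83 = 1488.2981
mean CPM(unstimulated) = 722.4857; mean CPM(bortezomib-stimulated) = 1338.5581
Fold change = 1338.5581 / 722.4857 = 1.85271
log2(1.85271) = 0.8896

0.890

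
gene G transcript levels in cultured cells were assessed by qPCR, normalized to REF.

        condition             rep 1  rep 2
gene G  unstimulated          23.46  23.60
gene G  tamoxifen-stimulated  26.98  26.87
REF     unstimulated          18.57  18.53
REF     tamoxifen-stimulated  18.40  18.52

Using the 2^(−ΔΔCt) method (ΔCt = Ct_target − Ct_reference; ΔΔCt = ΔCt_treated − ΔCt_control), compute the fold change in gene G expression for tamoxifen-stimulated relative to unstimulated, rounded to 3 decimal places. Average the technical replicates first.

0.089

Mean Ct: gene G unstimulated 23.530; gene G tamoxifen-stimulated 26.925; REF unstimulated 18.550; REF tamoxifen-stimulated 18.460
ΔCt(unstimulated) = 23.530 − 18.550 = 4.980
ΔCt(tamoxifen-stimulated) = 26.925 − 18.460 = 8.465
ΔΔCt = 8.465 − 4.980 = 3.485
Fold change = 2^(−3.485) = 0.0893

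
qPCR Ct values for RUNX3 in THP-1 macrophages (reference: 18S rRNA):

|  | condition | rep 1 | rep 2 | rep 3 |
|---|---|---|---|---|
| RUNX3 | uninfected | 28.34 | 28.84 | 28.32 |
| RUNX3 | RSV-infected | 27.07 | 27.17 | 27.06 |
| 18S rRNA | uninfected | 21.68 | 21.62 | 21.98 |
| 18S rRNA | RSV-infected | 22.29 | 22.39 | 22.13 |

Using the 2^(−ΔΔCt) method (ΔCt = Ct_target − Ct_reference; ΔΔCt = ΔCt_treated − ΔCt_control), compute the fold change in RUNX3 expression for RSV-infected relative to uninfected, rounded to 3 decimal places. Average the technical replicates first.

Mean Ct: RUNX3 uninfected 28.500; RUNX3 RSV-infected 27.100; 18S rRNA uninfected 21.760; 18S rRNA RSV-infected 22.270
ΔCt(uninfected) = 28.500 − 21.760 = 6.740
ΔCt(RSV-infected) = 27.100 − 22.270 = 4.830
ΔΔCt = 4.830 − 6.740 = -1.910
Fold change = 2^(−(-1.910)) = 2^1.910 = 3.7581

3.758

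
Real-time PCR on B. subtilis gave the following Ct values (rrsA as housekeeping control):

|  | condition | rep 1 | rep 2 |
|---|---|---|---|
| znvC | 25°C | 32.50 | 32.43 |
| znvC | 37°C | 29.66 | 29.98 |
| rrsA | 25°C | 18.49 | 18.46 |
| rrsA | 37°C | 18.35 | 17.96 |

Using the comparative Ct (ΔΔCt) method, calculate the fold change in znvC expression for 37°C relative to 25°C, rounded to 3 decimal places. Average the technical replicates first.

5.011

Mean Ct: znvC 25°C 32.465; znvC 37°C 29.820; rrsA 25°C 18.475; rrsA 37°C 18.155
ΔCt(25°C) = 32.465 − 18.475 = 13.990
ΔCt(37°C) = 29.820 − 18.155 = 11.665
ΔΔCt = 11.665 − 13.990 = -2.325
Fold change = 2^(−(-2.325)) = 2^2.325 = 5.0107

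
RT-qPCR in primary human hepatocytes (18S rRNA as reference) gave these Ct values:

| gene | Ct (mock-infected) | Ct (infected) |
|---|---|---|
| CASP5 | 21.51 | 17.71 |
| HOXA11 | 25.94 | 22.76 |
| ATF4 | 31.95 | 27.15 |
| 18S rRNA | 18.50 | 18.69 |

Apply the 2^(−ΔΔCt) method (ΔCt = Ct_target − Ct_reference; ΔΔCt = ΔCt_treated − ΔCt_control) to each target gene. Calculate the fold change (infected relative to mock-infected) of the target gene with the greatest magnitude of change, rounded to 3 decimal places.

31.779

CASP5: ΔΔCt = (17.71−18.69) − (21.51−18.50) = -0.98 − 3.01 = -3.99; fold change = 2^3.99 = 15.889
HOXA11: ΔΔCt = (22.76−18.69) − (25.94−18.50) = 4.07 − 7.44 = -3.37; fold change = 2^3.37 = 10.339
ATF4: ΔΔCt = (27.15−18.69) − (31.95−18.50) = 8.46 − 13.45 = -4.99; fold change = 2^4.99 = 31.779
ATF4 has the largest |ΔΔCt| = 4.99.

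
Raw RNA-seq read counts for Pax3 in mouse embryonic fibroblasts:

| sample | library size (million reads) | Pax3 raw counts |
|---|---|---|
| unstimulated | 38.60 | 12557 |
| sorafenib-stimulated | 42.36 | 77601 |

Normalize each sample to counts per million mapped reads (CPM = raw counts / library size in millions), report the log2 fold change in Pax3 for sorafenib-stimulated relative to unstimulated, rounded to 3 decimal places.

2.493

CPM(unstimulated) = 12557 / 38.60 = 325.3109
CPM(sorafenib-stimulated) = 77601 / 42.36 = 1831.9405
Fold change = 1831.9405 / 325.3109 = 5.63135
log2(5.63135) = 2.4935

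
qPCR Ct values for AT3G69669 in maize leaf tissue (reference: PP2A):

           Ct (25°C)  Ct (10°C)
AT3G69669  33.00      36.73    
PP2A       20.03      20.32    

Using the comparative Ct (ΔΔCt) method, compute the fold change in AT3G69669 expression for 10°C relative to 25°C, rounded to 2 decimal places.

ΔCt(25°C) = 33.000 − 20.030 = 12.970
ΔCt(10°C) = 36.730 − 20.320 = 16.410
ΔΔCt = 16.410 − 12.970 = 3.440
Fold change = 2^(−3.440) = 0.092

0.09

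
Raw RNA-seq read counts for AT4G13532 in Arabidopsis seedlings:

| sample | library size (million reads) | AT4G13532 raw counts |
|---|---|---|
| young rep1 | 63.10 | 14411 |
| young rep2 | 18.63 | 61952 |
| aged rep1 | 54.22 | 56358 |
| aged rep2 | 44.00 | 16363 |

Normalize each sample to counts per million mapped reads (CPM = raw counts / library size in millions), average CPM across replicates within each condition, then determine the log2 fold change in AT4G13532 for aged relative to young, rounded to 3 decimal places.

CPM(young rep1) = 14411 / 63.10 = 228.3835
CPM(young rep2) = 61952 / 18.63 = 3325.3892
CPM(aged rep1) = 56358 / 54.22 = 1039.4319
CPM(aged rep2) = 16363 / 44.00 = 371.8864
mean CPM(young) = 1776.8863; mean CPM(aged) = 705.6592
Fold change = 705.6592 / 1776.8863 = 0.39713
log2(0.39713) = -1.3323

-1.332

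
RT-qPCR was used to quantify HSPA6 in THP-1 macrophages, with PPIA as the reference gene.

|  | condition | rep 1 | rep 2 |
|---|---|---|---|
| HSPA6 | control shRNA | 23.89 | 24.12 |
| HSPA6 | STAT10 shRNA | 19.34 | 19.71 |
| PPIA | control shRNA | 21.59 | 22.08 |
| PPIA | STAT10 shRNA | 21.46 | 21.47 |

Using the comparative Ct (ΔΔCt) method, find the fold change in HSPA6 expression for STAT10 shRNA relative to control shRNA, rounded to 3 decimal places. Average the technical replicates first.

17.268

Mean Ct: HSPA6 control shRNA 24.005; HSPA6 STAT10 shRNA 19.525; PPIA control shRNA 21.835; PPIA STAT10 shRNA 21.465
ΔCt(control shRNA) = 24.005 − 21.835 = 2.170
ΔCt(STAT10 shRNA) = 19.525 − 21.465 = -1.940
ΔΔCt = -1.940 − 2.170 = -4.110
Fold change = 2^(−(-4.110)) = 2^4.110 = 17.2677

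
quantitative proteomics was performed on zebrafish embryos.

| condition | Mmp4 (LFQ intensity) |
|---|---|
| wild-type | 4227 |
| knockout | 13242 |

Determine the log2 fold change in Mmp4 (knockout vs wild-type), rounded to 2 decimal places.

Fold change = 13242 / 4227 = 3.1327
log2(3.1327) = 1.647

1.65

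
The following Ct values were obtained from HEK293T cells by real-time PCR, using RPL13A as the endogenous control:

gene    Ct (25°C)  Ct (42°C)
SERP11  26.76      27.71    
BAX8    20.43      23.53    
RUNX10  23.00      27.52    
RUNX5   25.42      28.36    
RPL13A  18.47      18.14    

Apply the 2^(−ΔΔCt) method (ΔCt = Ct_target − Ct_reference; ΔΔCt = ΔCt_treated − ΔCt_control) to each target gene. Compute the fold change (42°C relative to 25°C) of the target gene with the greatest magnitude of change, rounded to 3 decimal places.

SERP11: ΔΔCt = (27.71−18.14) − (26.76−18.47) = 9.57 − 8.29 = 1.28; fold change = 2^-1.28 = 0.412
BAX8: ΔΔCt = (23.53−18.14) − (20.43−18.47) = 5.39 − 1.96 = 3.43; fold change = 2^-3.43 = 0.093
RUNX10: ΔΔCt = (27.52−18.14) − (23.00−18.47) = 9.38 − 4.53 = 4.85; fold change = 2^-4.85 = 0.035
RUNX5: ΔΔCt = (28.36−18.14) − (25.42−18.47) = 10.22 − 6.95 = 3.27; fold change = 2^-3.27 = 0.104
RUNX10 has the largest |ΔΔCt| = 4.85.

0.035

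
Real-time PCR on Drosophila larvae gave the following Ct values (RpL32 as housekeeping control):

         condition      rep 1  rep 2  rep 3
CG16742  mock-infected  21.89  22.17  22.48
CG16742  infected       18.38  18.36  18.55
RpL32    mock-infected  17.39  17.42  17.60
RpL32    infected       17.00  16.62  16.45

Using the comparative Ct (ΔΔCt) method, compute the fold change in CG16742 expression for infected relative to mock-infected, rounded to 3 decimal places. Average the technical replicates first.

Mean Ct: CG16742 mock-infected 22.180; CG16742 infected 18.430; RpL32 mock-infected 17.470; RpL32 infected 16.690
ΔCt(mock-infected) = 22.180 − 17.470 = 4.710
ΔCt(infected) = 18.430 − 16.690 = 1.740
ΔΔCt = 1.740 − 4.710 = -2.970
Fold change = 2^(−(-2.970)) = 2^2.970 = 7.8354

7.835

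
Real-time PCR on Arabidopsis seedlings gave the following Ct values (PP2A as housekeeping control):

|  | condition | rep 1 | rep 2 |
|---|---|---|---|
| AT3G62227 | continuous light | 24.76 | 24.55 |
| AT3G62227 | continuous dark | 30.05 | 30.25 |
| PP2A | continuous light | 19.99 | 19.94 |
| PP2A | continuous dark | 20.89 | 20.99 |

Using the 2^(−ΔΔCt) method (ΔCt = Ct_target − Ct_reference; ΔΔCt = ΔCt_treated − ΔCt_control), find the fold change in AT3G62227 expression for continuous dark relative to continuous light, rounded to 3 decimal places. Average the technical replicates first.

Mean Ct: AT3G62227 continuous light 24.655; AT3G62227 continuous dark 30.150; PP2A continuous light 19.965; PP2A continuous dark 20.940
ΔCt(continuous light) = 24.655 − 19.965 = 4.690
ΔCt(continuous dark) = 30.150 − 20.940 = 9.210
ΔΔCt = 9.210 − 4.690 = 4.520
Fold change = 2^(−4.520) = 0.0436

0.044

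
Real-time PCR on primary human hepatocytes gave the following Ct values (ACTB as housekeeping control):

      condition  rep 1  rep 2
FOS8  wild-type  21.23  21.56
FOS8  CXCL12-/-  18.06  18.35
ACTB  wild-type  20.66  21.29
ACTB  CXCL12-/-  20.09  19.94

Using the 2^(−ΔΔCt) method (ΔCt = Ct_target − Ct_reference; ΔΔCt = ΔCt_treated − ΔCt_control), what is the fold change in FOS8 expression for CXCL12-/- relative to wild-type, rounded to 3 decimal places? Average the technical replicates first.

Mean Ct: FOS8 wild-type 21.395; FOS8 CXCL12-/- 18.205; ACTB wild-type 20.975; ACTB CXCL12-/- 20.015
ΔCt(wild-type) = 21.395 − 20.975 = 0.420
ΔCt(CXCL12-/-) = 18.205 − 20.015 = -1.810
ΔΔCt = -1.810 − 0.420 = -2.230
Fold change = 2^(−(-2.230)) = 2^2.230 = 4.6913

4.691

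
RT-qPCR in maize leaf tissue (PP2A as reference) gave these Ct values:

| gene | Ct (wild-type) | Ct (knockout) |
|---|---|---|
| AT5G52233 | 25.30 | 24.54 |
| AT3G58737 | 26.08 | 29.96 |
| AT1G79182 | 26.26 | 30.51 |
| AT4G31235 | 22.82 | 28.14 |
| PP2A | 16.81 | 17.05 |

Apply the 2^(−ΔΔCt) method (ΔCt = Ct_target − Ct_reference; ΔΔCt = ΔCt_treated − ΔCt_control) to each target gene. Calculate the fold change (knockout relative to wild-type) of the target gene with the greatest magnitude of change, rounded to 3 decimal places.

0.030

AT5G52233: ΔΔCt = (24.54−17.05) − (25.30−16.81) = 7.49 − 8.49 = -1.00; fold change = 2^1.00 = 2.000
AT3G58737: ΔΔCt = (29.96−17.05) − (26.08−16.81) = 12.91 − 9.27 = 3.64; fold change = 2^-3.64 = 0.080
AT1G79182: ΔΔCt = (30.51−17.05) − (26.26−16.81) = 13.46 − 9.45 = 4.01; fold change = 2^-4.01 = 0.062
AT4G31235: ΔΔCt = (28.14−17.05) − (22.82−16.81) = 11.09 − 6.01 = 5.08; fold change = 2^-5.08 = 0.030
AT4G31235 has the largest |ΔΔCt| = 5.08.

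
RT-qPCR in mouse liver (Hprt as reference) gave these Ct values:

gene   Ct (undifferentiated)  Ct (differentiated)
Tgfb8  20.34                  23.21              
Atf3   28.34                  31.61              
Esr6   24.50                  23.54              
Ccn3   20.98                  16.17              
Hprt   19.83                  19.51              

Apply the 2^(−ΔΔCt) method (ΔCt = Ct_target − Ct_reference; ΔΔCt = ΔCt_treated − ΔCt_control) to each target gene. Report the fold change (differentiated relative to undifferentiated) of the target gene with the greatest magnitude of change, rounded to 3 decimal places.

22.471

Tgfb8: ΔΔCt = (23.21−19.51) − (20.34−19.83) = 3.70 − 0.51 = 3.19; fold change = 2^-3.19 = 0.110
Atf3: ΔΔCt = (31.61−19.51) − (28.34−19.83) = 12.10 − 8.51 = 3.59; fold change = 2^-3.59 = 0.083
Esr6: ΔΔCt = (23.54−19.51) − (24.50−19.83) = 4.03 − 4.67 = -0.64; fold change = 2^0.64 = 1.558
Ccn3: ΔΔCt = (16.17−19.51) − (20.98−19.83) = -3.34 − 1.15 = -4.49; fold change = 2^4.49 = 22.471
Ccn3 has the largest |ΔΔCt| = 4.49.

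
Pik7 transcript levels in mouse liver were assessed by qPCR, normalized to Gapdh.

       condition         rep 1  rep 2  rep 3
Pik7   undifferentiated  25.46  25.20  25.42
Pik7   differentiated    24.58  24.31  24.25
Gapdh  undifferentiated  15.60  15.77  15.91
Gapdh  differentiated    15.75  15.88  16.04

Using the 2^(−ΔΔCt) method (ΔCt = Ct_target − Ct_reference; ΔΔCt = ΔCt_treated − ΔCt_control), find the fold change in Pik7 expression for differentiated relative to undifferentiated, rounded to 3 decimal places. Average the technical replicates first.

2.158

Mean Ct: Pik7 undifferentiated 25.360; Pik7 differentiated 24.380; Gapdh undifferentiated 15.760; Gapdh differentiated 15.890
ΔCt(undifferentiated) = 25.360 − 15.760 = 9.600
ΔCt(differentiated) = 24.380 − 15.890 = 8.490
ΔΔCt = 8.490 − 9.600 = -1.110
Fold change = 2^(−(-1.110)) = 2^1.110 = 2.1585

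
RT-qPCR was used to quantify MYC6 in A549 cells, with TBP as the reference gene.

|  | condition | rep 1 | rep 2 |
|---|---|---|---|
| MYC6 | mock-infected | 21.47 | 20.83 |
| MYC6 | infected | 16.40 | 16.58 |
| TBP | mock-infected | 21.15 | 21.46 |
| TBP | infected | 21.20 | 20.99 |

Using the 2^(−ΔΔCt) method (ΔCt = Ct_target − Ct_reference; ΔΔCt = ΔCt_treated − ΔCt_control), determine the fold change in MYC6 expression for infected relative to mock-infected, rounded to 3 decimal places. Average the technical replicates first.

21.857

Mean Ct: MYC6 mock-infected 21.150; MYC6 infected 16.490; TBP mock-infected 21.305; TBP infected 21.095
ΔCt(mock-infected) = 21.150 − 21.305 = -0.155
ΔCt(infected) = 16.490 − 21.095 = -4.605
ΔΔCt = -4.605 − (-0.155) = -4.450
Fold change = 2^(−(-4.450)) = 2^4.450 = 21.8566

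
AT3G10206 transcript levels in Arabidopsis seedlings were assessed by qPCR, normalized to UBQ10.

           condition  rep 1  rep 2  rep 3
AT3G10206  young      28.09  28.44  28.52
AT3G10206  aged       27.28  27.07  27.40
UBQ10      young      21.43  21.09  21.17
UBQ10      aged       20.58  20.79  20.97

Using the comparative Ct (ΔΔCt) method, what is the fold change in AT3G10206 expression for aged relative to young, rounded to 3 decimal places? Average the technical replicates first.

Mean Ct: AT3G10206 young 28.350; AT3G10206 aged 27.250; UBQ10 young 21.230; UBQ10 aged 20.780
ΔCt(young) = 28.350 − 21.230 = 7.120
ΔCt(aged) = 27.250 − 20.780 = 6.470
ΔΔCt = 6.470 − 7.120 = -0.650
Fold change = 2^(−(-0.650)) = 2^0.650 = 1.5692

1.569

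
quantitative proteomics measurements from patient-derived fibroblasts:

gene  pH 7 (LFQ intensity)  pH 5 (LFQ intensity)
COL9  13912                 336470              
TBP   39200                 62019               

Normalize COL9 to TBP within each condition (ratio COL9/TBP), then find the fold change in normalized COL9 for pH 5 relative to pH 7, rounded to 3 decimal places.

15.287

COL9/TBP (pH 7) = 13912 / 39200 = 0.3549
COL9/TBP (pH 5) = 336470 / 62019 = 5.4253
Fold change = 5.4253 / 0.3549 = 15.2869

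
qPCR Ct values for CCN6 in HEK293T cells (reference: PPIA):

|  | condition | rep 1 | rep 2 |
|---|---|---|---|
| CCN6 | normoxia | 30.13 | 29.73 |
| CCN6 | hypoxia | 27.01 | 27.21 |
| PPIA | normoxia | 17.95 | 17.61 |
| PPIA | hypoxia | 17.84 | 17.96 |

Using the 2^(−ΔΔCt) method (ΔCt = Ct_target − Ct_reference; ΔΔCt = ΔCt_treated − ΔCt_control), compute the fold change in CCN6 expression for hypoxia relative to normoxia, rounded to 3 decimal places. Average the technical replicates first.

Mean Ct: CCN6 normoxia 29.930; CCN6 hypoxia 27.110; PPIA normoxia 17.780; PPIA hypoxia 17.900
ΔCt(normoxia) = 29.930 − 17.780 = 12.150
ΔCt(hypoxia) = 27.110 − 17.900 = 9.210
ΔΔCt = 9.210 − 12.150 = -2.940
Fold change = 2^(−(-2.940)) = 2^2.940 = 7.6741

7.674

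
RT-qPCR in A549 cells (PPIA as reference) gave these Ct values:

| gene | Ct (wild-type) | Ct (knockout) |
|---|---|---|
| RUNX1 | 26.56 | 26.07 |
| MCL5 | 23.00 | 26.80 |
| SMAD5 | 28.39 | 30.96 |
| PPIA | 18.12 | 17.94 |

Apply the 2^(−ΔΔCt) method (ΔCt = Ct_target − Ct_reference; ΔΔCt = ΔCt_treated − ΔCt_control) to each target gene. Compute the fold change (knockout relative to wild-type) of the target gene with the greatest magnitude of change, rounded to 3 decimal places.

RUNX1: ΔΔCt = (26.07−17.94) − (26.56−18.12) = 8.13 − 8.44 = -0.31; fold change = 2^0.31 = 1.240
MCL5: ΔΔCt = (26.80−17.94) − (23.00−18.12) = 8.86 − 4.88 = 3.98; fold change = 2^-3.98 = 0.063
SMAD5: ΔΔCt = (30.96−17.94) − (28.39−18.12) = 13.02 − 10.27 = 2.75; fold change = 2^-2.75 = 0.149
MCL5 has the largest |ΔΔCt| = 3.98.

0.063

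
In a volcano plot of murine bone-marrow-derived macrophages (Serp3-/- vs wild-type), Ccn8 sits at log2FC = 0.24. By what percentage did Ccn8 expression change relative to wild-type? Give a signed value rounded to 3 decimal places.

18.099%

Fold change = 2^(0.24) = 1.1810
Percent change = (FC − 1) × 100% = (1.1810 − 1) × 100 = 18.099%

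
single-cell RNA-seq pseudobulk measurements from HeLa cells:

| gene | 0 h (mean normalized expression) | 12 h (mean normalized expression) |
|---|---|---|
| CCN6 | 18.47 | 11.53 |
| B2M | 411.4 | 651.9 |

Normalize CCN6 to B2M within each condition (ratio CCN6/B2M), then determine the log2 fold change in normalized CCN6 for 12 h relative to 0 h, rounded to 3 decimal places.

CCN6/B2M (0 h) = 18.47 / 411.4 = 0.044895
CCN6/B2M (12 h) = 11.53 / 651.9 = 0.017687
Fold change = 0.017687 / 0.044895 = 0.3940
log2(0.3940) = -1.3439

-1.344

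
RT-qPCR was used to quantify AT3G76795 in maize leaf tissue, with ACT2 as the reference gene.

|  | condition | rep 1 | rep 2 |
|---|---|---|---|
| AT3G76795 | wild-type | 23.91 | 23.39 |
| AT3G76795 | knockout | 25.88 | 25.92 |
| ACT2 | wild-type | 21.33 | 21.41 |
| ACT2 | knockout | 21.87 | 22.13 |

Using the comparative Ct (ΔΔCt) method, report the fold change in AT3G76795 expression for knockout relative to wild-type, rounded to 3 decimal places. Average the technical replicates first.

Mean Ct: AT3G76795 wild-type 23.650; AT3G76795 knockout 25.900; ACT2 wild-type 21.370; ACT2 knockout 22.000
ΔCt(wild-type) = 23.650 − 21.370 = 2.280
ΔCt(knockout) = 25.900 − 22.000 = 3.900
ΔΔCt = 3.900 − 2.280 = 1.620
Fold change = 2^(−1.620) = 0.3253

0.325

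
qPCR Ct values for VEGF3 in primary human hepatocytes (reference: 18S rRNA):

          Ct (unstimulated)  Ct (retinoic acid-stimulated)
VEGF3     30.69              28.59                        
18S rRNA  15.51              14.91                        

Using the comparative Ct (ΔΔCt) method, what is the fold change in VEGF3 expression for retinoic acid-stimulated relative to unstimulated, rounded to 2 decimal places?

2.83

ΔCt(unstimulated) = 30.690 − 15.510 = 15.180
ΔCt(retinoic acid-stimulated) = 28.590 − 14.910 = 13.680
ΔΔCt = 13.680 − 15.180 = -1.500
Fold change = 2^(−(-1.500)) = 2^1.500 = 2.828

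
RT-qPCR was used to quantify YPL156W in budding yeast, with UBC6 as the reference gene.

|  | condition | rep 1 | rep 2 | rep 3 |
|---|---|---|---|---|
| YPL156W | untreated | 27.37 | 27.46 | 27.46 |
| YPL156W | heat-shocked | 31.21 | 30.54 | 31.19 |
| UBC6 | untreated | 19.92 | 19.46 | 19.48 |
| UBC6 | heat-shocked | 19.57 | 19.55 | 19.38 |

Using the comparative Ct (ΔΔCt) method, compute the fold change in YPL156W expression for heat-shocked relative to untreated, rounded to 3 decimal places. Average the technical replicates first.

Mean Ct: YPL156W untreated 27.430; YPL156W heat-shocked 30.980; UBC6 untreated 19.620; UBC6 heat-shocked 19.500
ΔCt(untreated) = 27.430 − 19.620 = 7.810
ΔCt(heat-shocked) = 30.980 − 19.500 = 11.480
ΔΔCt = 11.480 − 7.810 = 3.670
Fold change = 2^(−3.670) = 0.0786

0.079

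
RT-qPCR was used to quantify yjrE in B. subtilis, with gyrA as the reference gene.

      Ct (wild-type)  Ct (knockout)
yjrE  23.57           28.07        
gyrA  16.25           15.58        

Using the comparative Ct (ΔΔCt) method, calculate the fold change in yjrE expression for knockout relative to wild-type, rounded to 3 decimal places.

0.028

ΔCt(wild-type) = 23.570 − 16.250 = 7.320
ΔCt(knockout) = 28.070 − 15.580 = 12.490
ΔΔCt = 12.490 − 7.320 = 5.170
Fold change = 2^(−5.170) = 0.0278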